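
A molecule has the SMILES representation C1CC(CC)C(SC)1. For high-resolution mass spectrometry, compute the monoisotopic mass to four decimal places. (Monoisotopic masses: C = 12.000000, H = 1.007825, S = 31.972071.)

130.0816

Atom tally by fragment:
  cyclobutane ring core → C:4 H:8
  (− 2 ring H displaced by substituents)
  + C2H5 → C:2 H:5
  + SCH3 → C:1 H:3 S:1
Element totals:
  C: 7
  H: 14
  S: 1
Molecular formula: C7H14S.
  M = 7(12.0) + 14(1.007825) + 31.972071
    = 84.000000 + 14.109550 + 31.972071 = 130.081621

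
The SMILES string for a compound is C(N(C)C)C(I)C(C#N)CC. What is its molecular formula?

C8H15IN2

Atom tally by fragment:
  (CH3)2NCH2 → C:3 H:8 N:1
  CH(I) → C:1 H:1 I:1
  CH(CN) → C:2 H:1 N:1
  CH2 → C:1 H:2
  CH3 → C:1 H:3
Element totals:
  C: 8
  H: 15
  I: 1
  N: 2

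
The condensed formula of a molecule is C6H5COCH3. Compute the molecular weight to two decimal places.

Atom tally by fragment:
  benzene ring core → C:6 H:6
  (− 1 ring H displaced by substituents)
  + COCH3 → C:2 H:3 O:1
Element totals:
  C: 8
  H: 8
  O: 1
Molecular formula: C8H8O.
  M = 8(12.011) + 8(1.008) + 15.999
    = 96.088 + 8.064 + 15.999 = 120.151

120.15 g/mol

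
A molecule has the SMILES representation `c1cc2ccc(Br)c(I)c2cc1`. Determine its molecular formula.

C10H6BrI

Atom tally by fragment:
  naphthalene ring system core → C:10 H:8
  (− 2 ring H displaced by substituents)
  + Br → Br:1
  + I → I:1
Element totals:
  C: 10
  H: 6
  Br: 1
  I: 1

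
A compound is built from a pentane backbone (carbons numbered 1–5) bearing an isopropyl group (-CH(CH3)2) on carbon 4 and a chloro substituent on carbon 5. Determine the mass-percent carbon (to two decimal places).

64.63%

Atom tally by fragment:
  CH3 → C:1 H:3
  CH2 → C:1 H:2
  CH2 → C:1 H:2
  CH(CH(CH3)2) → C:4 H:8
  CH2Cl → C:1 H:2 Cl:1
Element totals:
  C: 8
  H: 17
  Cl: 1
Molecular formula: C8H17Cl.
Molar mass = 148.674 g/mol.
Mass from C: 8 × 12.011 = 96.088 g/mol.
%C = 96.088 / 148.674 × 100 = 64.63%.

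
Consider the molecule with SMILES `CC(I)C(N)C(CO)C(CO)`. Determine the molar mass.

Atom tally by fragment:
  CH3 → C:1 H:3
  CH(I) → C:1 H:1 I:1
  CH(NH2) → C:1 H:3 N:1
  CH(CH2OH) → C:2 H:4 O:1
  CH2CH2OH → C:2 H:5 O:1
Element totals:
  C: 7
  H: 16
  I: 1
  N: 1
  O: 2
Molecular formula: C7H16INO2.
  M = 7(12.011) + 16(1.008) + 126.904 + 14.007 + 2(15.999)
    = 84.077 + 16.128 + 126.904 + 14.007 + 31.998 = 273.114

273.11 g/mol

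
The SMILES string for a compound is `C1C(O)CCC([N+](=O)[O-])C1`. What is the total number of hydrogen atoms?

11

Atom tally by fragment:
  cyclohexane ring core → C:6 H:12
  (− 2 ring H displaced by substituents)
  + OH → O:1 H:1
  + NO2 → N:1 O:2
Element totals:
  C: 6
  H: 11
  N: 1
  O: 3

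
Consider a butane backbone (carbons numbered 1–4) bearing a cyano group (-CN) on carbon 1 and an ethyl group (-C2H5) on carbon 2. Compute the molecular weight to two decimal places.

Atom tally by fragment:
  NCCH2 → C:2 H:2 N:1
  CH(C2H5) → C:3 H:6
  CH2 → C:1 H:2
  CH3 → C:1 H:3
Element totals:
  C: 7
  H: 13
  N: 1
Molecular formula: C7H13N.
  M = 7(12.011) + 13(1.008) + 14.007
    = 84.077 + 13.104 + 14.007 = 111.188

111.19 g/mol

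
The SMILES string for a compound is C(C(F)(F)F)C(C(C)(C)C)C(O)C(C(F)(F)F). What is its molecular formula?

C10H16F6O

Atom tally by fragment:
  F3CCH2 → C:2 H:2 F:3
  CH(C(CH3)3) → C:5 H:10
  CH(OH) → C:1 H:2 O:1
  CH2CF3 → C:2 H:2 F:3
Element totals:
  C: 10
  H: 16
  F: 6
  O: 1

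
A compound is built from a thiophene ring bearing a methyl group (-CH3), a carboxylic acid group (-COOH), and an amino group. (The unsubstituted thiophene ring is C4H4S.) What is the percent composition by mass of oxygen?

20.36%

Atom tally by fragment:
  thiophene ring core → C:4 H:4 S:1
  (− 3 ring H displaced by substituents)
  + CH3 → C:1 H:3
  + COOH → C:1 H:1 O:2
  + NH2 → N:1 H:2
Element totals:
  C: 6
  H: 7
  N: 1
  O: 2
  S: 1
Molecular formula: C6H7NO2S.
Molar mass = 157.187 g/mol.
Mass from O: 2 × 15.999 = 31.998 g/mol.
%O = 31.998 / 157.187 × 100 = 20.36%.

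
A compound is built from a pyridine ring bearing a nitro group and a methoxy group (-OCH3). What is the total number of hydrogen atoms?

6

Atom tally by fragment:
  pyridine ring core → C:5 H:5 N:1
  (− 2 ring H displaced by substituents)
  + NO2 → N:1 O:2
  + OCH3 → C:1 H:3 O:1
Element totals:
  C: 6
  H: 6
  N: 2
  O: 3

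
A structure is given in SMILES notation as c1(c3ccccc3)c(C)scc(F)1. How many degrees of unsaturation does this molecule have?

7

Atom tally by fragment:
  thiophene ring core → C:4 H:4 S:1
  (− 3 ring H displaced by substituents)
  + C6H5 → C:6 H:5
  + CH3 → C:1 H:3
  + F → F:1
Element totals:
  C: 11
  H: 9
  F: 1
  S: 1
Molecular formula: C11H9FS.
DoU = (2C + 2 + N − H − X) / 2 = (2·11 + 2 + 0 − 9 − 1) / 2 = 7.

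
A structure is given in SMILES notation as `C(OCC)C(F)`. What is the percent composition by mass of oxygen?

17.37%

Atom tally by fragment:
  C2H5OCH2 → C:3 H:7 O:1
  CH2F → C:1 H:2 F:1
Element totals:
  C: 4
  H: 9
  F: 1
  O: 1
Molecular formula: C4H9FO.
Molar mass = 92.113 g/mol.
Mass from O: 1 × 15.999 = 15.999 g/mol.
%O = 15.999 / 92.113 × 100 = 17.37%.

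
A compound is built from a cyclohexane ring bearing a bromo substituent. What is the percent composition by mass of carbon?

Atom tally by fragment:
  cyclohexane ring core → C:6 H:12
  (− 1 ring H displaced by substituents)
  + Br → Br:1
Element totals:
  C: 6
  H: 11
  Br: 1
Molecular formula: C6H11Br.
Molar mass = 163.058 g/mol.
Mass from C: 6 × 12.011 = 72.066 g/mol.
%C = 72.066 / 163.058 × 100 = 44.20%.

44.20%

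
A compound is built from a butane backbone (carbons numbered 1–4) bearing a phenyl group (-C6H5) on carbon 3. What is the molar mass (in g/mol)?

Atom tally by fragment:
  CH3 → C:1 H:3
  CH2 → C:1 H:2
  CH(C6H5) → C:7 H:6
  CH3 → C:1 H:3
Element totals:
  C: 10
  H: 14
Molecular formula: C10H14.
  M = 10(12.011) + 14(1.008)
    = 120.110 + 14.112 = 134.222

134.22 g/mol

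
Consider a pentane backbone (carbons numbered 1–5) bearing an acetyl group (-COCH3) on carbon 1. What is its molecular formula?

Atom tally by fragment:
  CH3COCH2 → C:3 H:5 O:1
  CH2 → C:1 H:2
  CH2 → C:1 H:2
  CH2 → C:1 H:2
  CH3 → C:1 H:3
Element totals:
  C: 7
  H: 14
  O: 1

C7H14O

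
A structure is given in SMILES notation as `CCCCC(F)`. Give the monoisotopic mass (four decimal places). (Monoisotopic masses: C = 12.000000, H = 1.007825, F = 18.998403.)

Atom tally by fragment:
  CH3 → C:1 H:3
  CH2 → C:1 H:2
  CH2 → C:1 H:2
  CH2 → C:1 H:2
  CH2F → C:1 H:2 F:1
Element totals:
  C: 5
  H: 11
  F: 1
Molecular formula: C5H11F.
  M = 5(12.0) + 11(1.007825) + 18.998403
    = 60.000000 + 11.086075 + 18.998403 = 90.084478

90.0845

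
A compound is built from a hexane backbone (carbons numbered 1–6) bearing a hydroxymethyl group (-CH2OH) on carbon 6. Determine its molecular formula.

Atom tally by fragment:
  CH3 → C:1 H:3
  CH2 → C:1 H:2
  CH2 → C:1 H:2
  CH2 → C:1 H:2
  CH2 → C:1 H:2
  CH2CH2OH → C:2 H:5 O:1
Element totals:
  C: 7
  H: 16
  O: 1

C7H16O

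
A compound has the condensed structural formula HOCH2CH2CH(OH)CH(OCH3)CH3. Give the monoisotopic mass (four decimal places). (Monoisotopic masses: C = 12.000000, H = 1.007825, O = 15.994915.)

Atom tally by fragment:
  HOCH2CH2 → C:2 H:5 O:1
  CH(OH) → C:1 H:2 O:1
  CH(OCH3) → C:2 H:4 O:1
  CH3 → C:1 H:3
Element totals:
  C: 6
  H: 14
  O: 3
Molecular formula: C6H14O3.
  M = 6(12.0) + 14(1.007825) + 3(15.994915)
    = 72.000000 + 14.109550 + 47.984745 = 134.094295

134.0943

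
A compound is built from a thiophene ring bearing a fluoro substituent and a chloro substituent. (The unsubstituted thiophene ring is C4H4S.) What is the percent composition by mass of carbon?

35.18%

Atom tally by fragment:
  thiophene ring core → C:4 H:4 S:1
  (− 2 ring H displaced by substituents)
  + F → F:1
  + Cl → Cl:1
Element totals:
  C: 4
  H: 2
  Cl: 1
  F: 1
  S: 1
Molecular formula: C4H2ClFS.
Molar mass = 136.568 g/mol.
Mass from C: 4 × 12.011 = 48.044 g/mol.
%C = 48.044 / 136.568 × 100 = 35.18%.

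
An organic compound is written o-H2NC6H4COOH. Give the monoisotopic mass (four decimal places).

Element totals:
  C: 7
  H: 7
  N: 1
  O: 2
Molecular formula: C7H7NO2.
  M = 7(12.0) + 7(1.007825) + 14.003074 + 2(15.994915)
    = 84.000000 + 7.054775 + 14.003074 + 31.989830 = 137.047679

137.0477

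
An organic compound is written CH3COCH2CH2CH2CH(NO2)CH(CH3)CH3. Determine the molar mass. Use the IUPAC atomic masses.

Atom tally by fragment:
  CH3COCH2 → C:3 H:5 O:1
  CH2 → C:1 H:2
  CH2 → C:1 H:2
  CH(NO2) → C:1 H:1 N:1 O:2
  CH(CH3) → C:2 H:4
  CH3 → C:1 H:3
Element totals:
  C: 9
  H: 17
  N: 1
  O: 3
Molecular formula: C9H17NO3.
  M = 9(12.011) + 17(1.008) + 14.007 + 3(15.999)
    = 108.099 + 17.136 + 14.007 + 47.997 = 187.239

187.24 g/mol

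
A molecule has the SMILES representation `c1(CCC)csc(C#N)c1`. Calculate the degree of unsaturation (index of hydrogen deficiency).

Atom tally by fragment:
  thiophene ring core → C:4 H:4 S:1
  (− 2 ring H displaced by substituents)
  + CH2CH2CH3 → C:3 H:7
  + CN → C:1 N:1
Element totals:
  C: 8
  H: 9
  N: 1
  S: 1
Molecular formula: C8H9NS.
DoU = (2C + 2 + N − H − X) / 2 = (2·8 + 2 + 1 − 9 − 0) / 2 = 5.

5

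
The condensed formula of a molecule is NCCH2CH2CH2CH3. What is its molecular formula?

C5H9N

Atom tally by fragment:
  NCCH2 → C:2 H:2 N:1
  CH2 → C:1 H:2
  CH2 → C:1 H:2
  CH3 → C:1 H:3
Element totals:
  C: 5
  H: 9
  N: 1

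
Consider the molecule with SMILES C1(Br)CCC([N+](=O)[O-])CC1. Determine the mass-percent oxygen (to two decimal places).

Atom tally by fragment:
  cyclohexane ring core → C:6 H:12
  (− 2 ring H displaced by substituents)
  + Br → Br:1
  + NO2 → N:1 O:2
Element totals:
  C: 6
  H: 10
  Br: 1
  N: 1
  O: 2
Molecular formula: C6H10BrNO2.
Molar mass = 208.055 g/mol.
Mass from O: 2 × 15.999 = 31.998 g/mol.
%O = 31.998 / 208.055 × 100 = 15.38%.

15.38%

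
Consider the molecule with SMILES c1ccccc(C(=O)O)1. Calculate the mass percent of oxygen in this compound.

Atom tally by fragment:
  benzene ring core → C:6 H:6
  (− 1 ring H displaced by substituents)
  + COOH → C:1 H:1 O:2
Element totals:
  C: 7
  H: 6
  O: 2
Molecular formula: C7H6O2.
Molar mass = 122.123 g/mol.
Mass from O: 2 × 15.999 = 31.998 g/mol.
%O = 31.998 / 122.123 × 100 = 26.20%.

26.20%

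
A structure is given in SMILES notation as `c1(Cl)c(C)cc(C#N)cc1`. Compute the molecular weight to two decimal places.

Atom tally by fragment:
  benzene ring core → C:6 H:6
  (− 3 ring H displaced by substituents)
  + Cl → Cl:1
  + CH3 → C:1 H:3
  + CN → C:1 N:1
Element totals:
  C: 8
  H: 6
  Cl: 1
  N: 1
Molecular formula: C8H6ClN.
  M = 8(12.011) + 6(1.008) + 35.45 + 14.007
    = 96.088 + 6.048 + 35.450 + 14.007 = 151.593

151.59 g/mol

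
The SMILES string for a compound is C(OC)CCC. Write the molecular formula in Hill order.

Atom tally by fragment:
  CH3OCH2 → C:2 H:5 O:1
  CH2 → C:1 H:2
  CH2 → C:1 H:2
  CH3 → C:1 H:3
Element totals:
  C: 5
  H: 12
  O: 1

C5H12O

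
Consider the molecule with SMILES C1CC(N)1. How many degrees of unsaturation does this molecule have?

1

Atom tally by fragment:
  cyclopropane ring core → C:3 H:6
  (− 1 ring H displaced by substituents)
  + NH2 → N:1 H:2
Element totals:
  C: 3
  H: 7
  N: 1
Molecular formula: C3H7N.
DoU = (2C + 2 + N − H − X) / 2 = (2·3 + 2 + 1 − 7 − 0) / 2 = 1.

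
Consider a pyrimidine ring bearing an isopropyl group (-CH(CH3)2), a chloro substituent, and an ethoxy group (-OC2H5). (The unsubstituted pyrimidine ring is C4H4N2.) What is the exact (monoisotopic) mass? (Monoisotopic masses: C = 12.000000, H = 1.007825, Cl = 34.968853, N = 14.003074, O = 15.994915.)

Atom tally by fragment:
  pyrimidine ring core → C:4 H:4 N:2
  (− 3 ring H displaced by substituents)
  + CH(CH3)2 → C:3 H:7
  + Cl → Cl:1
  + OC2H5 → C:2 H:5 O:1
Element totals:
  C: 9
  H: 13
  Cl: 1
  N: 2
  O: 1
Molecular formula: C9H13ClN2O.
  M = 9(12.0) + 13(1.007825) + 34.968853 + 2(14.003074) + 15.994915
    = 108.000000 + 13.101725 + 34.968853 + 28.006148 + 15.994915 = 200.071641

200.0716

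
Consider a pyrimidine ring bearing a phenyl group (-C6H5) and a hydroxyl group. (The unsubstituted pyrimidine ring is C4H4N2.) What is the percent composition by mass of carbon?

Atom tally by fragment:
  pyrimidine ring core → C:4 H:4 N:2
  (− 2 ring H displaced by substituents)
  + C6H5 → C:6 H:5
  + OH → O:1 H:1
Element totals:
  C: 10
  H: 8
  N: 2
  O: 1
Molecular formula: C10H8N2O.
Molar mass = 172.187 g/mol.
Mass from C: 10 × 12.011 = 120.110 g/mol.
%C = 120.110 / 172.187 × 100 = 69.76%.

69.76%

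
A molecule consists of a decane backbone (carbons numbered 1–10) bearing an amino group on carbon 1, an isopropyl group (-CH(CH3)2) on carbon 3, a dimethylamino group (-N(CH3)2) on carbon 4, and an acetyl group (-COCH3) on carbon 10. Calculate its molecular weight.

284.49 g/mol

Atom tally by fragment:
  H2NCH2 → C:1 H:4 N:1
  CH2 → C:1 H:2
  CH(CH(CH3)2) → C:4 H:8
  CH(N(CH3)2) → C:3 H:7 N:1
  CH2 → C:1 H:2
  CH2 → C:1 H:2
  CH2 → C:1 H:2
  CH2 → C:1 H:2
  CH2 → C:1 H:2
  CH2COCH3 → C:3 H:5 O:1
Element totals:
  C: 17
  H: 36
  N: 2
  O: 1
Molecular formula: C17H36N2O.
  M = 17(12.011) + 36(1.008) + 2(14.007) + 15.999
    = 204.187 + 36.288 + 28.014 + 15.999 = 284.488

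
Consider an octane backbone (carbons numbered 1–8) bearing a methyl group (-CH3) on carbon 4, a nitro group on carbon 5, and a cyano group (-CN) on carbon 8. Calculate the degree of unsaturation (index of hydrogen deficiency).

3

Atom tally by fragment:
  CH3 → C:1 H:3
  CH2 → C:1 H:2
  CH2 → C:1 H:2
  CH(CH3) → C:2 H:4
  CH(NO2) → C:1 H:1 N:1 O:2
  CH2 → C:1 H:2
  CH2 → C:1 H:2
  CH2CN → C:2 H:2 N:1
Element totals:
  C: 10
  H: 18
  N: 2
  O: 2
Molecular formula: C10H18N2O2.
DoU = (2C + 2 + N − H − X) / 2 = (2·10 + 2 + 2 − 18 − 0) / 2 = 3.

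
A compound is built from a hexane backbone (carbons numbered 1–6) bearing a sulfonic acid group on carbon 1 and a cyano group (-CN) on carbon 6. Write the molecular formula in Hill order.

Atom tally by fragment:
  HO3SCH2 → C:1 H:3 S:1 O:3
  CH2 → C:1 H:2
  CH2 → C:1 H:2
  CH2 → C:1 H:2
  CH2 → C:1 H:2
  CH2CN → C:2 H:2 N:1
Element totals:
  C: 7
  H: 13
  N: 1
  O: 3
  S: 1

C7H13NO3S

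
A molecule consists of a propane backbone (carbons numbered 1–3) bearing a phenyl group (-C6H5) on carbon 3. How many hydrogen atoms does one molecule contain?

Atom tally by fragment:
  CH3 → C:1 H:3
  CH2 → C:1 H:2
  CH2C6H5 → C:7 H:7
Element totals:
  C: 9
  H: 12

12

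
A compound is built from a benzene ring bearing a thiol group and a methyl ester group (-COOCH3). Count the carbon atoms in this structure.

8

Atom tally by fragment:
  benzene ring core → C:6 H:6
  (− 2 ring H displaced by substituents)
  + SH → S:1 H:1
  + COOCH3 → C:2 H:3 O:2
Element totals:
  C: 8
  H: 8
  O: 2
  S: 1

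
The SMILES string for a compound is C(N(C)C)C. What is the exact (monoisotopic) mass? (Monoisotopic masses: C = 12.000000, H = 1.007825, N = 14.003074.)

73.0891

Atom tally by fragment:
  (CH3)2NCH2 → C:3 H:8 N:1
  CH3 → C:1 H:3
Element totals:
  C: 4
  H: 11
  N: 1
Molecular formula: C4H11N.
  M = 4(12.0) + 11(1.007825) + 14.003074
    = 48.000000 + 11.086075 + 14.003074 = 73.089149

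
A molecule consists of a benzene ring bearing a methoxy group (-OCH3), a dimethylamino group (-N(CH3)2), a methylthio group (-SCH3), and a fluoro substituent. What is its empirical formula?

C10H14FNOS

Atom tally by fragment:
  benzene ring core → C:6 H:6
  (− 4 ring H displaced by substituents)
  + OCH3 → C:1 H:3 O:1
  + N(CH3)2 → N:1 C:2 H:6
  + SCH3 → C:1 H:3 S:1
  + F → F:1
Element totals:
  C: 10
  H: 14
  F: 1
  N: 1
  O: 1
  S: 1
Molecular formula: C10H14FNOS.
gcd of subscripts (10, 1, 14, 1, 1, 1) = 1, so the empirical formula equals the molecular formula.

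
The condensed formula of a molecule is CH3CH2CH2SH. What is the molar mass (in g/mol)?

Atom tally by fragment:
  CH3 → C:1 H:3
  CH2 → C:1 H:2
  CH2SH → C:1 H:3 S:1
Element totals:
  C: 3
  H: 8
  S: 1
Molecular formula: C3H8S.
  M = 3(12.011) + 8(1.008) + 32.06
    = 36.033 + 8.064 + 32.060 = 76.157

76.16 g/mol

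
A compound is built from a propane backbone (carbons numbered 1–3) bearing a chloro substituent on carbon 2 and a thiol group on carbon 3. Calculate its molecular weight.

Atom tally by fragment:
  CH3 → C:1 H:3
  CH(Cl) → C:1 H:1 Cl:1
  CH2SH → C:1 H:3 S:1
Element totals:
  C: 3
  H: 7
  Cl: 1
  S: 1
Molecular formula: C3H7ClS.
  M = 3(12.011) + 7(1.008) + 35.45 + 32.06
    = 36.033 + 7.056 + 35.450 + 32.060 = 110.599

110.60 g/mol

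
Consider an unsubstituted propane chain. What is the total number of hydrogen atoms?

Atom tally by fragment:
  CH3 → C:1 H:3
  CH2 → C:1 H:2
  CH3 → C:1 H:3
Element totals:
  C: 3
  H: 8

8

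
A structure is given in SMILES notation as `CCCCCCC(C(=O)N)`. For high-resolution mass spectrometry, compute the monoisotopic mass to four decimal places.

Atom tally by fragment:
  CH3 → C:1 H:3
  CH2 → C:1 H:2
  CH2 → C:1 H:2
  CH2 → C:1 H:2
  CH2 → C:1 H:2
  CH2 → C:1 H:2
  CH2CONH2 → C:2 H:4 O:1 N:1
Element totals:
  C: 8
  H: 17
  N: 1
  O: 1
Molecular formula: C8H17NO.
  M = 8(12.0) + 17(1.007825) + 14.003074 + 15.994915
    = 96.000000 + 17.133025 + 14.003074 + 15.994915 = 143.131014

143.1310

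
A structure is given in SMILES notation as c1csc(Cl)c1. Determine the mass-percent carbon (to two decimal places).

40.52%

Atom tally by fragment:
  thiophene ring core → C:4 H:4 S:1
  (− 1 ring H displaced by substituents)
  + Cl → Cl:1
Element totals:
  C: 4
  H: 3
  Cl: 1
  S: 1
Molecular formula: C4H3ClS.
Molar mass = 118.578 g/mol.
Mass from C: 4 × 12.011 = 48.044 g/mol.
%C = 48.044 / 118.578 × 100 = 40.52%.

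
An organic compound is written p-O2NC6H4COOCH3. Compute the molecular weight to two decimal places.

181.15 g/mol

Atom tally by fragment:
  benzene ring core → C:6 H:6
  (− 2 ring H displaced by substituents)
  + NO2 → N:1 O:2
  + COOCH3 → C:2 H:3 O:2
Element totals:
  C: 8
  H: 7
  N: 1
  O: 4
Molecular formula: C8H7NO4.
  M = 8(12.011) + 7(1.008) + 14.007 + 4(15.999)
    = 96.088 + 7.056 + 14.007 + 63.996 = 181.147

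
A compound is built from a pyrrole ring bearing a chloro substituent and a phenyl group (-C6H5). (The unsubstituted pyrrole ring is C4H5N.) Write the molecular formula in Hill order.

Atom tally by fragment:
  pyrrole ring core → C:4 H:5 N:1
  (− 2 ring H displaced by substituents)
  + Cl → Cl:1
  + C6H5 → C:6 H:5
Element totals:
  C: 10
  H: 8
  Cl: 1
  N: 1

C10H8ClN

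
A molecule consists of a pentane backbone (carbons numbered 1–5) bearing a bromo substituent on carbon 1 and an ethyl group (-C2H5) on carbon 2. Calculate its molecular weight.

179.10 g/mol

Atom tally by fragment:
  BrCH2 → C:1 H:2 Br:1
  CH(C2H5) → C:3 H:6
  CH2 → C:1 H:2
  CH2 → C:1 H:2
  CH3 → C:1 H:3
Element totals:
  C: 7
  H: 15
  Br: 1
Molecular formula: C7H15Br.
  M = 7(12.011) + 15(1.008) + 79.904
    = 84.077 + 15.120 + 79.904 = 179.101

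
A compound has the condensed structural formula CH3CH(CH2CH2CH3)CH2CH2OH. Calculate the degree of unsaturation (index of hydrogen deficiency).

Element totals:
  C: 7
  H: 16
  O: 1
Molecular formula: C7H16O.
DoU = (2C + 2 + N − H − X) / 2 = (2·7 + 2 + 0 − 16 − 0) / 2 = 0.

0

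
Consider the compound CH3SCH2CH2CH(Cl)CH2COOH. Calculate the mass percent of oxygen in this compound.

Atom tally by fragment:
  CH3SCH2 → C:2 H:5 S:1
  CH2 → C:1 H:2
  CH(Cl) → C:1 H:1 Cl:1
  CH2COOH → C:2 H:3 O:2
Element totals:
  C: 6
  H: 11
  Cl: 1
  O: 2
  S: 1
Molecular formula: C6H11ClO2S.
Molar mass = 182.662 g/mol.
Mass from O: 2 × 15.999 = 31.998 g/mol.
%O = 31.998 / 182.662 × 100 = 17.52%.

17.52%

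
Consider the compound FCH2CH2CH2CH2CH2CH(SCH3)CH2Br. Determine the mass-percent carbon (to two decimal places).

39.51%

Atom tally by fragment:
  FCH2 → C:1 H:2 F:1
  CH2 → C:1 H:2
  CH2 → C:1 H:2
  CH2 → C:1 H:2
  CH2 → C:1 H:2
  CH(SCH3) → C:2 H:4 S:1
  CH2Br → C:1 H:2 Br:1
Element totals:
  C: 8
  H: 16
  Br: 1
  F: 1
  S: 1
Molecular formula: C8H16BrFS.
Molar mass = 243.178 g/mol.
Mass from C: 8 × 12.011 = 96.088 g/mol.
%C = 96.088 / 243.178 × 100 = 39.51%.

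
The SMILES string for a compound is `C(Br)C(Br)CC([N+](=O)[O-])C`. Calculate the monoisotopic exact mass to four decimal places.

272.9000

Atom tally by fragment:
  BrCH2 → C:1 H:2 Br:1
  CH(Br) → C:1 H:1 Br:1
  CH2 → C:1 H:2
  CH(NO2) → C:1 H:1 N:1 O:2
  CH3 → C:1 H:3
Element totals:
  C: 5
  H: 9
  Br: 2
  N: 1
  O: 2
Molecular formula: C5H9Br2NO2.
  M = 5(12.0) + 9(1.007825) + 2(78.918338) + 14.003074 + 2(15.994915)
    = 60.000000 + 9.070425 + 157.836676 + 14.003074 + 31.989830 = 272.900005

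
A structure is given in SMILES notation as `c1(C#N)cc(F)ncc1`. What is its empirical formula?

C6H3FN2

Atom tally by fragment:
  pyridine ring core → C:5 H:5 N:1
  (− 2 ring H displaced by substituents)
  + CN → C:1 N:1
  + F → F:1
Element totals:
  C: 6
  H: 3
  F: 1
  N: 2
Molecular formula: C6H3FN2.
gcd of subscripts (6, 1, 3, 2) = 1, so the empirical formula equals the molecular formula.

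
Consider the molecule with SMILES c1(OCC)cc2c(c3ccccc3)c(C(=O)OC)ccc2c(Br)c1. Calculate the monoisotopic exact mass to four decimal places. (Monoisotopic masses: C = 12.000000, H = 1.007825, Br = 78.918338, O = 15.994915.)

Atom tally by fragment:
  naphthalene ring system core → C:10 H:8
  (− 4 ring H displaced by substituents)
  + OC2H5 → C:2 H:5 O:1
  + C6H5 → C:6 H:5
  + COOCH3 → C:2 H:3 O:2
  + Br → Br:1
Element totals:
  C: 20
  H: 17
  Br: 1
  O: 3
Molecular formula: C20H17BrO3.
  M = 20(12.0) + 17(1.007825) + 78.918338 + 3(15.994915)
    = 240.000000 + 17.133025 + 78.918338 + 47.984745 = 384.036108

384.0361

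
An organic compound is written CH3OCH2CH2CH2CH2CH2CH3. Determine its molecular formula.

C7H16O

Element totals:
  C: 7
  H: 16
  O: 1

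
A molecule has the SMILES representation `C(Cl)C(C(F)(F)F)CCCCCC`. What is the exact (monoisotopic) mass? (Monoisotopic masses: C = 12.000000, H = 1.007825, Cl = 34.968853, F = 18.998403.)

Atom tally by fragment:
  ClCH2 → C:1 H:2 Cl:1
  CH(CF3) → C:2 H:1 F:3
  CH2 → C:1 H:2
  CH2 → C:1 H:2
  CH2 → C:1 H:2
  CH2 → C:1 H:2
  CH2 → C:1 H:2
  CH3 → C:1 H:3
Element totals:
  C: 9
  H: 16
  Cl: 1
  F: 3
Molecular formula: C9H16ClF3.
  M = 9(12.0) + 16(1.007825) + 34.968853 + 3(18.998403)
    = 108.000000 + 16.125200 + 34.968853 + 56.995209 = 216.089262

216.0893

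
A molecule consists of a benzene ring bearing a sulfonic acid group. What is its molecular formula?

Atom tally by fragment:
  benzene ring core → C:6 H:6
  (− 1 ring H displaced by substituents)
  + SO3H → S:1 O:3 H:1
Element totals:
  C: 6
  H: 6
  O: 3
  S: 1

C6H6O3S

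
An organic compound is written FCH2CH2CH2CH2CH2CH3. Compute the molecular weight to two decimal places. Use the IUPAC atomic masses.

104.17 g/mol

Element totals:
  C: 6
  H: 13
  F: 1
Molecular formula: C6H13F.
  M = 6(12.011) + 13(1.008) + 18.998
    = 72.066 + 13.104 + 18.998 = 104.168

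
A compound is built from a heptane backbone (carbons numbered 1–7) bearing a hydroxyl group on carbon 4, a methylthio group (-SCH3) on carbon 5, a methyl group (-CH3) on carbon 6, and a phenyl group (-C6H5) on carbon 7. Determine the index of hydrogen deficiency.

Atom tally by fragment:
  CH3 → C:1 H:3
  CH2 → C:1 H:2
  CH2 → C:1 H:2
  CH(OH) → C:1 H:2 O:1
  CH(SCH3) → C:2 H:4 S:1
  CH(CH3) → C:2 H:4
  CH2C6H5 → C:7 H:7
Element totals:
  C: 15
  H: 24
  O: 1
  S: 1
Molecular formula: C15H24OS.
DoU = (2C + 2 + N − H − X) / 2 = (2·15 + 2 + 0 − 24 − 0) / 2 = 4.

4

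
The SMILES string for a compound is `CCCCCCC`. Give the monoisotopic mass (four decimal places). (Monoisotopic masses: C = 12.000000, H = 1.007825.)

100.1252

Atom tally by fragment:
  CH3 → C:1 H:3
  CH2 → C:1 H:2
  CH2 → C:1 H:2
  CH2 → C:1 H:2
  CH2 → C:1 H:2
  CH2 → C:1 H:2
  CH3 → C:1 H:3
Element totals:
  C: 7
  H: 16
Molecular formula: C7H16.
  M = 7(12.0) + 16(1.007825)
    = 84.000000 + 16.125200 = 100.125200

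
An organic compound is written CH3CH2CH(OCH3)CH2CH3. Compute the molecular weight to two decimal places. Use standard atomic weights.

102.18 g/mol

Element totals:
  C: 6
  H: 14
  O: 1
Molecular formula: C6H14O.
  M = 6(12.011) + 14(1.008) + 15.999
    = 72.066 + 14.112 + 15.999 = 102.177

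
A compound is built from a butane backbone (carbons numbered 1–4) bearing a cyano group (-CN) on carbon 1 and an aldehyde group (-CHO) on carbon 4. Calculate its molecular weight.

111.14 g/mol

Atom tally by fragment:
  NCCH2 → C:2 H:2 N:1
  CH2 → C:1 H:2
  CH2 → C:1 H:2
  CH2CHO → C:2 H:3 O:1
Element totals:
  C: 6
  H: 9
  N: 1
  O: 1
Molecular formula: C6H9NO.
  M = 6(12.011) + 9(1.008) + 14.007 + 15.999
    = 72.066 + 9.072 + 14.007 + 15.999 = 111.144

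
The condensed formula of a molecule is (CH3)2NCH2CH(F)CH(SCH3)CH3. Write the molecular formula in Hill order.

C7H16FNS

Atom tally by fragment:
  (CH3)2NCH2 → C:3 H:8 N:1
  CH(F) → C:1 H:1 F:1
  CH(SCH3) → C:2 H:4 S:1
  CH3 → C:1 H:3
Element totals:
  C: 7
  H: 16
  F: 1
  N: 1
  S: 1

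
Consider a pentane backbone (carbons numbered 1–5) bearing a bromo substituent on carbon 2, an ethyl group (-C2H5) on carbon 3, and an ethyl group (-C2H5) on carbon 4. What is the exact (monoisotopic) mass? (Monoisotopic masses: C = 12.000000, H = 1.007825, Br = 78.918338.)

206.0670

Atom tally by fragment:
  CH3 → C:1 H:3
  CH(Br) → C:1 H:1 Br:1
  CH(C2H5) → C:3 H:6
  CH(C2H5) → C:3 H:6
  CH3 → C:1 H:3
Element totals:
  C: 9
  H: 19
  Br: 1
Molecular formula: C9H19Br.
  M = 9(12.0) + 19(1.007825) + 78.918338
    = 108.000000 + 19.148675 + 78.918338 = 206.067013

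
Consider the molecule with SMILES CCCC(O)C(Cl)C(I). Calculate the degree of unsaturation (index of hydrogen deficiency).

0

Atom tally by fragment:
  CH3 → C:1 H:3
  CH2 → C:1 H:2
  CH2 → C:1 H:2
  CH(OH) → C:1 H:2 O:1
  CH(Cl) → C:1 H:1 Cl:1
  CH2I → C:1 H:2 I:1
Element totals:
  C: 6
  H: 12
  Cl: 1
  I: 1
  O: 1
Molecular formula: C6H12ClIO.
DoU = (2C + 2 + N − H − X) / 2 = (2·6 + 2 + 0 − 12 − 2) / 2 = 0.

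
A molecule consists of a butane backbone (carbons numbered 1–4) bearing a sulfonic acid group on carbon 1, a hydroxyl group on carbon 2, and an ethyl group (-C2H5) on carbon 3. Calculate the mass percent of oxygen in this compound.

35.12%

Atom tally by fragment:
  HO3SCH2 → C:1 H:3 S:1 O:3
  CH(OH) → C:1 H:2 O:1
  CH(C2H5) → C:3 H:6
  CH3 → C:1 H:3
Element totals:
  C: 6
  H: 14
  O: 4
  S: 1
Molecular formula: C6H14O4S.
Molar mass = 182.234 g/mol.
Mass from O: 4 × 15.999 = 63.996 g/mol.
%O = 63.996 / 182.234 × 100 = 35.12%.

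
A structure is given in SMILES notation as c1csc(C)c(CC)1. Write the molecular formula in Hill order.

C7H10S

Atom tally by fragment:
  thiophene ring core → C:4 H:4 S:1
  (− 2 ring H displaced by substituents)
  + CH3 → C:1 H:3
  + C2H5 → C:2 H:5
Element totals:
  C: 7
  H: 10
  S: 1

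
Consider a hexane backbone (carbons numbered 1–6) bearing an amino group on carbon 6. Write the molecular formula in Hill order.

Atom tally by fragment:
  CH3 → C:1 H:3
  CH2 → C:1 H:2
  CH2 → C:1 H:2
  CH2 → C:1 H:2
  CH2 → C:1 H:2
  CH2NH2 → C:1 H:4 N:1
Element totals:
  C: 6
  H: 15
  N: 1

C6H15N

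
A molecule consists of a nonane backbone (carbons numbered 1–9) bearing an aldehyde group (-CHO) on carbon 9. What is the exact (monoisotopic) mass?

156.1514

Atom tally by fragment:
  CH3 → C:1 H:3
  CH2 → C:1 H:2
  CH2 → C:1 H:2
  CH2 → C:1 H:2
  CH2 → C:1 H:2
  CH2 → C:1 H:2
  CH2 → C:1 H:2
  CH2 → C:1 H:2
  CH2CHO → C:2 H:3 O:1
Element totals:
  C: 10
  H: 20
  O: 1
Molecular formula: C10H20O.
  M = 10(12.0) + 20(1.007825) + 15.994915
    = 120.000000 + 20.156500 + 15.994915 = 156.151415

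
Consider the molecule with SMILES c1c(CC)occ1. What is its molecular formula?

C6H8O

Atom tally by fragment:
  furan ring core → C:4 H:4 O:1
  (− 1 ring H displaced by substituents)
  + C2H5 → C:2 H:5
Element totals:
  C: 6
  H: 8
  O: 1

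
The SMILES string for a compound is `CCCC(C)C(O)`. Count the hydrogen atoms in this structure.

Atom tally by fragment:
  CH3 → C:1 H:3
  CH2 → C:1 H:2
  CH2 → C:1 H:2
  CH(CH3) → C:2 H:4
  CH2OH → C:1 H:3 O:1
Element totals:
  C: 6
  H: 14
  O: 1

14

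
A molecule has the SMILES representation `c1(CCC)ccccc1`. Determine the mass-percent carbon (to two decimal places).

89.94%

Atom tally by fragment:
  benzene ring core → C:6 H:6
  (− 1 ring H displaced by substituents)
  + CH2CH2CH3 → C:3 H:7
Element totals:
  C: 9
  H: 12
Molecular formula: C9H12.
Molar mass = 120.195 g/mol.
Mass from C: 9 × 12.011 = 108.099 g/mol.
%C = 108.099 / 120.195 × 100 = 89.94%.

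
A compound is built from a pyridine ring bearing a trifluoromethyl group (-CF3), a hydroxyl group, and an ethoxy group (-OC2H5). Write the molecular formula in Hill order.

Atom tally by fragment:
  pyridine ring core → C:5 H:5 N:1
  (− 3 ring H displaced by substituents)
  + CF3 → C:1 F:3
  + OH → O:1 H:1
  + OC2H5 → C:2 H:5 O:1
Element totals:
  C: 8
  H: 8
  F: 3
  N: 1
  O: 2

C8H8F3NO2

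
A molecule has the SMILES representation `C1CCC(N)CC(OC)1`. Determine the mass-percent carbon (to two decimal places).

Atom tally by fragment:
  cyclohexane ring core → C:6 H:12
  (− 2 ring H displaced by substituents)
  + NH2 → N:1 H:2
  + OCH3 → C:1 H:3 O:1
Element totals:
  C: 7
  H: 15
  N: 1
  O: 1
Molecular formula: C7H15NO.
Molar mass = 129.203 g/mol.
Mass from C: 7 × 12.011 = 84.077 g/mol.
%C = 84.077 / 129.203 × 100 = 65.07%.

65.07%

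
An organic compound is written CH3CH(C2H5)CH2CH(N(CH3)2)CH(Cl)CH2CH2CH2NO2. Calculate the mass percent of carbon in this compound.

54.43%

Element totals:
  C: 12
  H: 25
  Cl: 1
  N: 2
  O: 2
Molecular formula: C12H25ClN2O2.
Molar mass = 264.794 g/mol.
Mass from C: 12 × 12.011 = 144.132 g/mol.
%C = 144.132 / 264.794 × 100 = 54.43%.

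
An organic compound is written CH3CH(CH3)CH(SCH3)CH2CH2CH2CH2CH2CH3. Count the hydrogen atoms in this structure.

24

Atom tally by fragment:
  CH3 → C:1 H:3
  CH(CH3) → C:2 H:4
  CH(SCH3) → C:2 H:4 S:1
  CH2 → C:1 H:2
  CH2 → C:1 H:2
  CH2 → C:1 H:2
  CH2 → C:1 H:2
  CH2 → C:1 H:2
  CH3 → C:1 H:3
Element totals:
  C: 11
  H: 24
  S: 1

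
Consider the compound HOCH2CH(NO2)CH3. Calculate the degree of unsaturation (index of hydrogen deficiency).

Element totals:
  C: 3
  H: 7
  N: 1
  O: 3
Molecular formula: C3H7NO3.
DoU = (2C + 2 + N − H − X) / 2 = (2·3 + 2 + 1 − 7 − 0) / 2 = 1.

1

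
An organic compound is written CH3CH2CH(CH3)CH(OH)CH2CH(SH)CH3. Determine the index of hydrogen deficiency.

Element totals:
  C: 8
  H: 18
  O: 1
  S: 1
Molecular formula: C8H18OS.
DoU = (2C + 2 + N − H − X) / 2 = (2·8 + 2 + 0 − 18 − 0) / 2 = 0.

0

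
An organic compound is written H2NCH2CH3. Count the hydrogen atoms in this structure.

Element totals:
  C: 2
  H: 7
  N: 1

7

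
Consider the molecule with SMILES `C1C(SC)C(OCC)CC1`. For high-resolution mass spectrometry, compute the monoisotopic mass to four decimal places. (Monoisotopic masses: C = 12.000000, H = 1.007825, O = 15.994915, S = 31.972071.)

Atom tally by fragment:
  cyclopentane ring core → C:5 H:10
  (− 2 ring H displaced by substituents)
  + SCH3 → C:1 H:3 S:1
  + OC2H5 → C:2 H:5 O:1
Element totals:
  C: 8
  H: 16
  O: 1
  S: 1
Molecular formula: C8H16OS.
  M = 8(12.0) + 16(1.007825) + 15.994915 + 31.972071
    = 96.000000 + 16.125200 + 15.994915 + 31.972071 = 160.092186

160.0922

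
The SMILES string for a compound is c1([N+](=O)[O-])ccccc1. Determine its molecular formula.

Atom tally by fragment:
  benzene ring core → C:6 H:6
  (− 1 ring H displaced by substituents)
  + NO2 → N:1 O:2
Element totals:
  C: 6
  H: 5
  N: 1
  O: 2

C6H5NO2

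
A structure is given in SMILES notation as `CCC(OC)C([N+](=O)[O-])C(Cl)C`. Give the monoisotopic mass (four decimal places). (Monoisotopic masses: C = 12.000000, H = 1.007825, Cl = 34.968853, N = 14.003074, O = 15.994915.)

Atom tally by fragment:
  CH3 → C:1 H:3
  CH2 → C:1 H:2
  CH(OCH3) → C:2 H:4 O:1
  CH(NO2) → C:1 H:1 N:1 O:2
  CH(Cl) → C:1 H:1 Cl:1
  CH3 → C:1 H:3
Element totals:
  C: 7
  H: 14
  Cl: 1
  N: 1
  O: 3
Molecular formula: C7H14ClNO3.
  M = 7(12.0) + 14(1.007825) + 34.968853 + 14.003074 + 3(15.994915)
    = 84.000000 + 14.109550 + 34.968853 + 14.003074 + 47.984745 = 195.066222

195.0662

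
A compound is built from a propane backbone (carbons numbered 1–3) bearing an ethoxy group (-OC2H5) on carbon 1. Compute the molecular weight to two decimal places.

Atom tally by fragment:
  C2H5OCH2 → C:3 H:7 O:1
  CH2 → C:1 H:2
  CH3 → C:1 H:3
Element totals:
  C: 5
  H: 12
  O: 1
Molecular formula: C5H12O.
  M = 5(12.011) + 12(1.008) + 15.999
    = 60.055 + 12.096 + 15.999 = 88.150

88.15 g/mol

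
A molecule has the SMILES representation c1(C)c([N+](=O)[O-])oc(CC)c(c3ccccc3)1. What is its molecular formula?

C13H13NO3

Atom tally by fragment:
  furan ring core → C:4 H:4 O:1
  (− 4 ring H displaced by substituents)
  + CH3 → C:1 H:3
  + NO2 → N:1 O:2
  + C2H5 → C:2 H:5
  + C6H5 → C:6 H:5
Element totals:
  C: 13
  H: 13
  N: 1
  O: 3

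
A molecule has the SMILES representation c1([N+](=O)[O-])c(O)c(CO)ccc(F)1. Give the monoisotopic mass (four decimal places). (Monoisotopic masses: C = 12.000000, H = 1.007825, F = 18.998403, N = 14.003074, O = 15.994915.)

187.0281

Atom tally by fragment:
  benzene ring core → C:6 H:6
  (− 4 ring H displaced by substituents)
  + NO2 → N:1 O:2
  + OH → O:1 H:1
  + CH2OH → C:1 H:3 O:1
  + F → F:1
Element totals:
  C: 7
  H: 6
  F: 1
  N: 1
  O: 4
Molecular formula: C7H6FNO4.
  M = 7(12.0) + 6(1.007825) + 18.998403 + 14.003074 + 4(15.994915)
    = 84.000000 + 6.046950 + 18.998403 + 14.003074 + 63.979660 = 187.028087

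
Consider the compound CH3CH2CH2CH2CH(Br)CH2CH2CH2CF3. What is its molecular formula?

Element totals:
  C: 9
  H: 16
  Br: 1
  F: 3

C9H16BrF3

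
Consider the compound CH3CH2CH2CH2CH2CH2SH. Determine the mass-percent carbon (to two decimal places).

60.95%

Atom tally by fragment:
  CH3 → C:1 H:3
  CH2 → C:1 H:2
  CH2 → C:1 H:2
  CH2 → C:1 H:2
  CH2 → C:1 H:2
  CH2SH → C:1 H:3 S:1
Element totals:
  C: 6
  H: 14
  S: 1
Molecular formula: C6H14S.
Molar mass = 118.238 g/mol.
Mass from C: 6 × 12.011 = 72.066 g/mol.
%C = 72.066 / 118.238 × 100 = 60.95%.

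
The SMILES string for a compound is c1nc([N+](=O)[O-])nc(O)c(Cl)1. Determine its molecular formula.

C4H2ClN3O3

Atom tally by fragment:
  pyrimidine ring core → C:4 H:4 N:2
  (− 3 ring H displaced by substituents)
  + NO2 → N:1 O:2
  + OH → O:1 H:1
  + Cl → Cl:1
Element totals:
  C: 4
  H: 2
  Cl: 1
  N: 3
  O: 3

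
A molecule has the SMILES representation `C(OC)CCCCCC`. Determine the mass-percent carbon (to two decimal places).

Atom tally by fragment:
  CH3OCH2 → C:2 H:5 O:1
  CH2 → C:1 H:2
  CH2 → C:1 H:2
  CH2 → C:1 H:2
  CH2 → C:1 H:2
  CH2 → C:1 H:2
  CH3 → C:1 H:3
Element totals:
  C: 8
  H: 18
  O: 1
Molecular formula: C8H18O.
Molar mass = 130.231 g/mol.
Mass from C: 8 × 12.011 = 96.088 g/mol.
%C = 96.088 / 130.231 × 100 = 73.78%.

73.78%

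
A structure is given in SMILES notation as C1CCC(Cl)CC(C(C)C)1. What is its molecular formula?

C9H17Cl

Atom tally by fragment:
  cyclohexane ring core → C:6 H:12
  (− 2 ring H displaced by substituents)
  + Cl → Cl:1
  + CH(CH3)2 → C:3 H:7
Element totals:
  C: 9
  H: 17
  Cl: 1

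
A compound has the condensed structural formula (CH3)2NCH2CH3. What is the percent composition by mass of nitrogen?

Element totals:
  C: 4
  H: 11
  N: 1
Molecular formula: C4H11N.
Molar mass = 73.139 g/mol.
Mass from N: 1 × 14.007 = 14.007 g/mol.
%N = 14.007 / 73.139 × 100 = 19.15%.

19.15%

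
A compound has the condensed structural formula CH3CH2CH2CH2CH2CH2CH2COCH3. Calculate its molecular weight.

142.24 g/mol

Atom tally by fragment:
  CH3 → C:1 H:3
  CH2 → C:1 H:2
  CH2 → C:1 H:2
  CH2 → C:1 H:2
  CH2 → C:1 H:2
  CH2 → C:1 H:2
  CH2COCH3 → C:3 H:5 O:1
Element totals:
  C: 9
  H: 18
  O: 1
Molecular formula: C9H18O.
  M = 9(12.011) + 18(1.008) + 15.999
    = 108.099 + 18.144 + 15.999 = 142.242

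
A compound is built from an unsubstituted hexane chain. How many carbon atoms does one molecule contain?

6

Atom tally by fragment:
  CH3 → C:1 H:3
  CH2 → C:1 H:2
  CH2 → C:1 H:2
  CH2 → C:1 H:2
  CH2 → C:1 H:2
  CH3 → C:1 H:3
Element totals:
  C: 6
  H: 14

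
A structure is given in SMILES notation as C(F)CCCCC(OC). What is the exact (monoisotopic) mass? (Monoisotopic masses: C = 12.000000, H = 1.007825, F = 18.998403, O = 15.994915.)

Atom tally by fragment:
  FCH2 → C:1 H:2 F:1
  CH2 → C:1 H:2
  CH2 → C:1 H:2
  CH2 → C:1 H:2
  CH2 → C:1 H:2
  CH2OCH3 → C:2 H:5 O:1
Element totals:
  C: 7
  H: 15
  F: 1
  O: 1
Molecular formula: C7H15FO.
  M = 7(12.0) + 15(1.007825) + 18.998403 + 15.994915
    = 84.000000 + 15.117375 + 18.998403 + 15.994915 = 134.110693

134.1107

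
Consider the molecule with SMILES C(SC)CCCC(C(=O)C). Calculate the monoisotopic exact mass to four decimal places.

Atom tally by fragment:
  CH3SCH2 → C:2 H:5 S:1
  CH2 → C:1 H:2
  CH2 → C:1 H:2
  CH2 → C:1 H:2
  CH2COCH3 → C:3 H:5 O:1
Element totals:
  C: 8
  H: 16
  O: 1
  S: 1
Molecular formula: C8H16OS.
  M = 8(12.0) + 16(1.007825) + 15.994915 + 31.972071
    = 96.000000 + 16.125200 + 15.994915 + 31.972071 = 160.092186

160.0922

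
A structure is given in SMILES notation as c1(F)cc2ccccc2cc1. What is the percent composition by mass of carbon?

82.17%

Atom tally by fragment:
  naphthalene ring system core → C:10 H:8
  (− 1 ring H displaced by substituents)
  + F → F:1
Element totals:
  C: 10
  H: 7
  F: 1
Molecular formula: C10H7F.
Molar mass = 146.164 g/mol.
Mass from C: 10 × 12.011 = 120.110 g/mol.
%C = 120.110 / 146.164 × 100 = 82.17%.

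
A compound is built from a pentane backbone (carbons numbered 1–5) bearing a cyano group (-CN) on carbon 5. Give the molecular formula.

Atom tally by fragment:
  CH3 → C:1 H:3
  CH2 → C:1 H:2
  CH2 → C:1 H:2
  CH2 → C:1 H:2
  CH2CN → C:2 H:2 N:1
Element totals:
  C: 6
  H: 11
  N: 1

C6H11N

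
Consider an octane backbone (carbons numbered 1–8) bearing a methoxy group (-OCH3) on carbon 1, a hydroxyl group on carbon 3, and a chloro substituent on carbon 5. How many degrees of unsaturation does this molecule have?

Atom tally by fragment:
  CH3OCH2 → C:2 H:5 O:1
  CH2 → C:1 H:2
  CH(OH) → C:1 H:2 O:1
  CH2 → C:1 H:2
  CH(Cl) → C:1 H:1 Cl:1
  CH2 → C:1 H:2
  CH2 → C:1 H:2
  CH3 → C:1 H:3
Element totals:
  C: 9
  H: 19
  Cl: 1
  O: 2
Molecular formula: C9H19ClO2.
DoU = (2C + 2 + N − H − X) / 2 = (2·9 + 2 + 0 − 19 − 1) / 2 = 0.

0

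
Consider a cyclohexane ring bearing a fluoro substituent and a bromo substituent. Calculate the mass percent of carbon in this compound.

39.80%

Atom tally by fragment:
  cyclohexane ring core → C:6 H:12
  (− 2 ring H displaced by substituents)
  + F → F:1
  + Br → Br:1
Element totals:
  C: 6
  H: 10
  Br: 1
  F: 1
Molecular formula: C6H10BrF.
Molar mass = 181.048 g/mol.
Mass from C: 6 × 12.011 = 72.066 g/mol.
%C = 72.066 / 181.048 × 100 = 39.80%.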